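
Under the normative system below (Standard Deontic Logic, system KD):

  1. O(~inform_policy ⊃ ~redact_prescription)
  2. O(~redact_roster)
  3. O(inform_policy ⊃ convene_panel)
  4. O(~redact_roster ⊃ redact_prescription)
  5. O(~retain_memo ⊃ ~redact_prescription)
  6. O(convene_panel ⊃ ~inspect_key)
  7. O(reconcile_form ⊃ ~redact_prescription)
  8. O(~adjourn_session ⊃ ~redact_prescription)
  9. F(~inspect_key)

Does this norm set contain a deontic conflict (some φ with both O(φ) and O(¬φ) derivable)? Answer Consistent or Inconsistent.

Premise 9 is F(~inspect_key), i.e. O(inspect_key).
Premise 6 is O(convene_panel ⊃ ~inspect_key); contrapositively O(inspect_key ⊃ ~convene_panel). Since O(inspect_key) holds, K gives O(~convene_panel).
Premise 3 is O(inform_policy ⊃ convene_panel); contrapositively O(~convene_panel ⊃ ~inform_policy). Since O(~convene_panel) holds, K gives O(~inform_policy).
Applying K to premise 1 (O(~inform_policy ⊃ ~redact_prescription)) and O(~inform_policy) yields O(~redact_prescription).
The contrapositive of premise 4 (O(~redact_roster ⊃ redact_prescription)) is O(~redact_prescription ⊃ redact_roster), and O(~redact_prescription) is already established, so O(redact_roster).
But premise 2 directly asserts O(~redact_roster).
We now have both O(redact_roster) and O(~redact_roster) — redact_roster is simultaneously obligatory and forbidden, violating the D-axiom.

Inconsistent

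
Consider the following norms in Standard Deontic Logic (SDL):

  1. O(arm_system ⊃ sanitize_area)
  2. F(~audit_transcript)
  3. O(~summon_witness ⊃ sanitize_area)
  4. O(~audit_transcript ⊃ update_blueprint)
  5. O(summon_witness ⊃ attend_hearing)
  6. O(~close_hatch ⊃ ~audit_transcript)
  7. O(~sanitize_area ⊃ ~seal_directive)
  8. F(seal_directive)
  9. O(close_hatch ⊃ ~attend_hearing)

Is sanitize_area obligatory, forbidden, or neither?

Premise 2 is F(~audit_transcript), i.e. O(audit_transcript).
The contrapositive of premise 6 (O(~close_hatch ⊃ ~audit_transcript)) is O(audit_transcript ⊃ close_hatch), and O(audit_transcript) is already established, so O(close_hatch).
With premise 9, O(close_hatch ⊃ ~attend_hearing), the K-axiom yields O(~attend_hearing).
Premise 5 is O(summon_witness ⊃ attend_hearing); contrapositively O(~attend_hearing ⊃ ~summon_witness). Since O(~attend_hearing) holds, K gives O(~summon_witness).
Applying K to premise 3 (O(~summon_witness ⊃ sanitize_area)) and O(~summon_witness) yields O(sanitize_area).
Premises 1, 4, 7, 8 do not contribute to this derivation.
Hence sanitize_area is obligatory.

Obligatory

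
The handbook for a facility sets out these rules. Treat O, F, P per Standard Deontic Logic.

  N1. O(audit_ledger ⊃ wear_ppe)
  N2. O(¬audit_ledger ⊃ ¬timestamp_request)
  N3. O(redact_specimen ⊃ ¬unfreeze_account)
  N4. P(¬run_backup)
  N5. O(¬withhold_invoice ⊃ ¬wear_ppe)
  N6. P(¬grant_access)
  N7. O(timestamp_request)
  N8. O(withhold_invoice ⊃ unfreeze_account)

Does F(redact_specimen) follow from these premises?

Yes

Premise 7 gives O(timestamp_request).
Premise 2 is O(¬audit_ledger ⊃ ¬timestamp_request); contrapositively O(timestamp_request ⊃ audit_ledger). Since O(timestamp_request) holds, K gives O(audit_ledger).
With premise 1, O(audit_ledger ⊃ wear_ppe), the K-axiom yields O(wear_ppe).
The contrapositive of premise 5 (O(¬withhold_invoice ⊃ ¬wear_ppe)) is O(wear_ppe ⊃ withhold_invoice), and O(wear_ppe) is already established, so O(withhold_invoice).
With premise 8, O(withhold_invoice ⊃ unfreeze_account), the K-axiom yields O(unfreeze_account).
Premise 3 is O(redact_specimen ⊃ ¬unfreeze_account); contrapositively O(unfreeze_account ⊃ ¬redact_specimen). Since O(unfreeze_account) holds, K gives O(¬redact_specimen).
Premises 4, 6 do not contribute to this derivation.
So O(¬redact_specimen) holds, i.e. F(redact_specimen). The claim follows.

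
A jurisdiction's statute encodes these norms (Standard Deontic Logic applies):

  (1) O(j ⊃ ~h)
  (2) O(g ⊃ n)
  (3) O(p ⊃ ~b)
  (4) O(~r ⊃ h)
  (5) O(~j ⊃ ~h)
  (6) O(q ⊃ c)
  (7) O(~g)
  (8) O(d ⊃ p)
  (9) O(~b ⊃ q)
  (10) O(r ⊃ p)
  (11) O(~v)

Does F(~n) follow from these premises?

No

Premise 2 is O(g ⊃ n), but O(g) is not derivable from the premises, so it does not yield O(n).
No other premise forces O(n). An ideal world satisfying every premise can still have ~n true, so F(~n) is not derivable.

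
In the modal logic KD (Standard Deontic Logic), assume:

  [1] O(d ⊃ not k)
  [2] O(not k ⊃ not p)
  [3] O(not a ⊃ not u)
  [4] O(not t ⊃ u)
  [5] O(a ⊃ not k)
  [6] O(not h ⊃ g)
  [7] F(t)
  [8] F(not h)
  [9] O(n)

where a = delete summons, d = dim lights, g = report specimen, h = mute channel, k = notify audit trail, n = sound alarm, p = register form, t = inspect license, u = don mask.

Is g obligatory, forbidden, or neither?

Premise 6 is O(not h ⊃ g), but O(not h) is not derivable from the premises, so it does not yield O(g).
No premise or chain of K-axiom applications forces O(g), and none forces O(not g). So g is neither obligatory nor forbidden under these norms.

Neither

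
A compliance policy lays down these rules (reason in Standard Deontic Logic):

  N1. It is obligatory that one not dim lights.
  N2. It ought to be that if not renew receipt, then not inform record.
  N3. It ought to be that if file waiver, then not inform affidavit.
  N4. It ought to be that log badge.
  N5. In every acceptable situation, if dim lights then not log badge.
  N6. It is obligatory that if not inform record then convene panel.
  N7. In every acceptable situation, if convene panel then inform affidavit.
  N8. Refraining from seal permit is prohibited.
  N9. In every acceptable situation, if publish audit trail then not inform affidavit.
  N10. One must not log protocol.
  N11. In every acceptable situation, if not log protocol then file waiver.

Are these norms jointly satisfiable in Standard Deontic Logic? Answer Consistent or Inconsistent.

Premise 5 is O(dim_lights → ¬log_badge), but O(dim_lights) is not derivable from the premises, so it does not yield O(¬log_badge).
So O(¬log_badge) is not derivable, and the apparent clash with O(log_badge) does not arise.
A world satisfying every obligation exists (e.g. convene_panel=false, dim_lights=false, file_waiver=true, inform_affidavit=false, inform_record=true, log_badge=true, log_protocol=false, publish_audit_trail=false, renew_receipt=true, seal_permit=true); no atom is both obligatory and forbidden, so the set is consistent.

Consistent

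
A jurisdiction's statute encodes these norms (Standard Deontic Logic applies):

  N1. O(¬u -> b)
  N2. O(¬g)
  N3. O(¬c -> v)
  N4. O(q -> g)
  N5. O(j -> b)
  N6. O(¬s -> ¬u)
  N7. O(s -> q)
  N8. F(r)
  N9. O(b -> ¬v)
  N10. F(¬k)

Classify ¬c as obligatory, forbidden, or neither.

Forbidden

Premise 2 gives O(¬g).
Premise 4 is O(q -> g); contrapositively O(¬g -> ¬q). Since O(¬g) holds, K gives O(¬q).
The contrapositive of premise 7 (O(s -> q)) is O(¬q -> ¬s), and O(¬q) is already established, so O(¬s).
With premise 6, O(¬s -> ¬u), the K-axiom yields O(¬u).
Premise 1 is O(¬u -> b); since O(¬u), deontic closure gives O(b).
From O(b) and premise 9, O(b -> ¬v), we obtain O(¬v).
Premise 3 is O(¬c -> v); contrapositively O(¬v -> c). Since O(¬v) holds, K gives O(c).
Premises 5, 8, 10 do not contribute to this derivation.
Thus O(c), which is F(¬c): ¬c is forbidden.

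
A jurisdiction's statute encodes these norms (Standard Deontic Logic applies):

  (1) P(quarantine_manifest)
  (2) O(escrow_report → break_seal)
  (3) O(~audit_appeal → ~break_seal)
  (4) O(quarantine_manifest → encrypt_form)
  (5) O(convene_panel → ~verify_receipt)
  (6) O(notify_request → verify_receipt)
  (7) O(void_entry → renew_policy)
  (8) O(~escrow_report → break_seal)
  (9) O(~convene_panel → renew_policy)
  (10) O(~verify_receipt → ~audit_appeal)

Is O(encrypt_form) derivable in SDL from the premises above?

Premise 4 is O(quarantine_manifest → encrypt_form), but O(quarantine_manifest) is not derivable from the premises (the permission P(quarantine_manifest) asserts only ~O(~quarantine_manifest), not O(quarantine_manifest)), so it does not yield O(encrypt_form).
No other premise forces O(encrypt_form). An ideal world satisfying every premise can still have encrypt_form false, so O(encrypt_form) is not derivable.

No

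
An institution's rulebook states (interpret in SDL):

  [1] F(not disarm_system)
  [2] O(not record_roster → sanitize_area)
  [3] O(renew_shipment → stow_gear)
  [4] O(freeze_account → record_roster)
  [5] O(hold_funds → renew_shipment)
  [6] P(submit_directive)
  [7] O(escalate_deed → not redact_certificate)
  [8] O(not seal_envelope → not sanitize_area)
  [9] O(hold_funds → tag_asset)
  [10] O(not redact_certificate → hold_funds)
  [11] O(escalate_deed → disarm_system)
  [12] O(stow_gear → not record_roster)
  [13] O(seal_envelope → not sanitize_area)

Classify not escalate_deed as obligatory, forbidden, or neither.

Obligatory

By case analysis on not seal_envelope: premise 8 gives O(not seal_envelope → not sanitize_area) and premise 13 gives O(seal_envelope → not sanitize_area), so O(not sanitize_area) either way.
The contrapositive of premise 2 (O(not record_roster → sanitize_area)) is O(not sanitize_area → record_roster), and O(not sanitize_area) is already established, so O(record_roster).
Premise 12, O(stow_gear → not record_roster), contraposes to O(record_roster → not stow_gear); with O(record_roster) we get O(not stow_gear).
Premise 3 is O(renew_shipment → stow_gear); contrapositively O(not stow_gear → not renew_shipment). Since O(not stow_gear) holds, K gives O(not renew_shipment).
Premise 5 is O(hold_funds → renew_shipment); contrapositively O(not renew_shipment → not hold_funds). Since O(not renew_shipment) holds, K gives O(not hold_funds).
The contrapositive of premise 10 (O(not redact_certificate → hold_funds)) is O(not hold_funds → redact_certificate), and O(not hold_funds) is already established, so O(redact_certificate).
The contrapositive of premise 7 (O(escalate_deed → not redact_certificate)) is O(redact_certificate → not escalate_deed), and O(redact_certificate) is already established, so O(not escalate_deed).
Premises 1, 4, 6, 9, 11 do not contribute to this derivation.
Hence not escalate_deed is obligatory.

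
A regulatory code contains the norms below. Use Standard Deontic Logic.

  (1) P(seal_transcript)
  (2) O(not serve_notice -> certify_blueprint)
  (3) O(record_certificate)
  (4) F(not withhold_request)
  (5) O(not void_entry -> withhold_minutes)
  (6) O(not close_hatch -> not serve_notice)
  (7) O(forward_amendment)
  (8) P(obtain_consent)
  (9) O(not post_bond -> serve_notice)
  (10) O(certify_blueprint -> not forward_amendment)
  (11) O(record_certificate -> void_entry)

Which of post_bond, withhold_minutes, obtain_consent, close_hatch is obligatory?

From premise 7 we have O(forward_amendment).
Premise 10 is O(certify_blueprint -> not forward_amendment); contrapositively O(forward_amendment -> not certify_blueprint). Since O(forward_amendment) holds, K gives O(not certify_blueprint).
Premise 2, O(not serve_notice -> certify_blueprint), contraposes to O(not certify_blueprint -> serve_notice); with O(not certify_blueprint) we get O(serve_notice).
The contrapositive of premise 6 (O(not close_hatch -> not serve_notice)) is O(serve_notice -> close_hatch), and O(serve_notice) is already established, so O(close_hatch).
So O(close_hatch) holds — close_hatch is obligatory. None of the other listed options is made obligatory by any chain of premises.

close_hatch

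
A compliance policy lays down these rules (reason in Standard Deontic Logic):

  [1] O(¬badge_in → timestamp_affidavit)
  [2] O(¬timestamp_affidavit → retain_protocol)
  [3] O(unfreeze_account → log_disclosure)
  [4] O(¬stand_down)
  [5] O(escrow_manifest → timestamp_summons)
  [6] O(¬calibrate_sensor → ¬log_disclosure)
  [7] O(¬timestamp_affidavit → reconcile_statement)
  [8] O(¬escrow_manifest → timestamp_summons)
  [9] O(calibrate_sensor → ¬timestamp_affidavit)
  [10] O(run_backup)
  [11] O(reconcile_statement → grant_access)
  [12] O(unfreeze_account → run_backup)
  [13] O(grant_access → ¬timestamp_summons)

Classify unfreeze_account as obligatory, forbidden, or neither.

Forbidden

Premises 8 and 5 cover both cases: O(¬escrow_manifest → timestamp_summons) and O(escrow_manifest → timestamp_summons). Since ¬escrow_manifest ∨ escrow_manifest is a tautology, O(timestamp_summons) follows.
Premise 13, O(grant_access → ¬timestamp_summons), contraposes to O(timestamp_summons → ¬grant_access); with O(timestamp_summons) we get O(¬grant_access).
Premise 11, O(reconcile_statement → grant_access), contraposes to O(¬grant_access → ¬reconcile_statement); with O(¬grant_access) we get O(¬reconcile_statement).
Premise 7, O(¬timestamp_affidavit → reconcile_statement), contraposes to O(¬reconcile_statement → timestamp_affidavit); with O(¬reconcile_statement) we get O(timestamp_affidavit).
The contrapositive of premise 9 (O(calibrate_sensor → ¬timestamp_affidavit)) is O(timestamp_affidavit → ¬calibrate_sensor), and O(timestamp_affidavit) is already established, so O(¬calibrate_sensor).
With premise 6, O(¬calibrate_sensor → ¬log_disclosure), the K-axiom yields O(¬log_disclosure).
Premise 3 is O(unfreeze_account → log_disclosure); contrapositively O(¬log_disclosure → ¬unfreeze_account). Since O(¬log_disclosure) holds, K gives O(¬unfreeze_account).
Premises 1, 2, 4, 10, 12 do not contribute to this derivation.
Thus O(¬unfreeze_account), which is F(unfreeze_account): unfreeze_account is forbidden.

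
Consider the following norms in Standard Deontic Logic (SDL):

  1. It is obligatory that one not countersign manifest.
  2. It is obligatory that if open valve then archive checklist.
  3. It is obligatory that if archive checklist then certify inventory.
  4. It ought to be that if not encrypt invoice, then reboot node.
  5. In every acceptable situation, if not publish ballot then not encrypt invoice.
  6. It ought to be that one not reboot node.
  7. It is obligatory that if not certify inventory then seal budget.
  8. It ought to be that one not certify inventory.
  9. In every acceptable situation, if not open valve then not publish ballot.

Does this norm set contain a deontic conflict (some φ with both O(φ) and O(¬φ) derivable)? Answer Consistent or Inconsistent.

Premise 6 states O(¬reboot_node) outright.
The contrapositive of premise 4 (O(¬encrypt_invoice → reboot_node)) is O(¬reboot_node → encrypt_invoice), and O(¬reboot_node) is already established, so O(encrypt_invoice).
The contrapositive of premise 5 (O(¬publish_ballot → ¬encrypt_invoice)) is O(encrypt_invoice → publish_ballot), and O(encrypt_invoice) is already established, so O(publish_ballot).
Premise 9, O(¬open_valve → ¬publish_ballot), contraposes to O(publish_ballot → open_valve); with O(publish_ballot) we get O(open_valve).
With premise 2, O(open_valve → archive_checklist), the K-axiom yields O(archive_checklist).
Premise 3 is O(archive_checklist → certify_inventory); since O(archive_checklist), deontic closure gives O(certify_inventory).
But premise 8 directly asserts O(¬certify_inventory).
We now have both O(certify_inventory) and O(¬certify_inventory) — certify_inventory is simultaneously obligatory and forbidden, violating the D-axiom.

Inconsistent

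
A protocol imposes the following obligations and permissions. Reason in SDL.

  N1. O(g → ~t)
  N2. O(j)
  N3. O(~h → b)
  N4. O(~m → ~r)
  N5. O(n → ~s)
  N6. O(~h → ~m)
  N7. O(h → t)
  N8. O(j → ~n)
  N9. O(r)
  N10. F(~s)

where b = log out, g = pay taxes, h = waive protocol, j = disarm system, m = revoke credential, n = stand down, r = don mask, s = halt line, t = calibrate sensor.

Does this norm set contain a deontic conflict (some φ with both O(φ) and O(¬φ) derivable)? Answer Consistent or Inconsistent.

Premise 5 is O(n → ~s), but O(n) is not derivable from the premises, so it does not yield O(~s).
So O(~s) is not derivable, and the apparent clash with O(s) does not arise.
A world satisfying every obligation exists (e.g. b=false, g=false, h=true, j=true, m=true, n=false, r=true, s=true, t=true); no atom is both obligatory and forbidden, so the set is consistent.

Consistent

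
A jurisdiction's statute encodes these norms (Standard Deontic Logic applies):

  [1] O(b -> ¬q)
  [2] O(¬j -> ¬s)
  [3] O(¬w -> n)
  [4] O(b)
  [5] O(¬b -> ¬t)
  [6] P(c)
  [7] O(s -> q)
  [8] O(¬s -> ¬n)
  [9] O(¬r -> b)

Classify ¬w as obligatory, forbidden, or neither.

Forbidden

Premise 4 gives O(b).
From O(b) and premise 1, O(b -> ¬q), we obtain O(¬q).
The contrapositive of premise 7 (O(s -> q)) is O(¬q -> ¬s), and O(¬q) is already established, so O(¬s).
Premise 8 is O(¬s -> ¬n); since O(¬s), deontic closure gives O(¬n).
The contrapositive of premise 3 (O(¬w -> n)) is O(¬n -> w), and O(¬n) is already established, so O(w).
Premises 2, 5, 6, 9 do not contribute to this derivation.
Thus O(w), which is F(¬w): ¬w is forbidden.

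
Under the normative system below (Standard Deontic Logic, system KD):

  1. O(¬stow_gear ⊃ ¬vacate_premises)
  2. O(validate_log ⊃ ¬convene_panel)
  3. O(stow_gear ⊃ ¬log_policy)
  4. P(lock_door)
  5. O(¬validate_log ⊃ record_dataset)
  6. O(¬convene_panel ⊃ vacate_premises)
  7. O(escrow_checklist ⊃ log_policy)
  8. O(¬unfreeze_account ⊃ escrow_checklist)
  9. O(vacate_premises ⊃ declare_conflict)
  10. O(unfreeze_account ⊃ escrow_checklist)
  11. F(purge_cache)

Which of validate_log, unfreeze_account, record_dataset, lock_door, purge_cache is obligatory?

By case analysis on unfreeze_account: premise 10 gives O(unfreeze_account ⊃ escrow_checklist) and premise 8 gives O(¬unfreeze_account ⊃ escrow_checklist), so O(escrow_checklist) either way.
Premise 7 is O(escrow_checklist ⊃ log_policy); since O(escrow_checklist), deontic closure gives O(log_policy).
Premise 3 is O(stow_gear ⊃ ¬log_policy); contrapositively O(log_policy ⊃ ¬stow_gear). Since O(log_policy) holds, K gives O(¬stow_gear).
From O(¬stow_gear) and premise 1, O(¬stow_gear ⊃ ¬vacate_premises), we obtain O(¬vacate_premises).
Premise 6 is O(¬convene_panel ⊃ vacate_premises); contrapositively O(¬vacate_premises ⊃ convene_panel). Since O(¬vacate_premises) holds, K gives O(convene_panel).
Premise 2 is O(validate_log ⊃ ¬convene_panel); contrapositively O(convene_panel ⊃ ¬validate_log). Since O(convene_panel) holds, K gives O(¬validate_log).
Applying K to premise 5 (O(¬validate_log ⊃ record_dataset)) and O(¬validate_log) yields O(record_dataset).
So O(record_dataset) holds — record_dataset is obligatory. None of the other listed options is made obligatory by any chain of premises.

record_dataset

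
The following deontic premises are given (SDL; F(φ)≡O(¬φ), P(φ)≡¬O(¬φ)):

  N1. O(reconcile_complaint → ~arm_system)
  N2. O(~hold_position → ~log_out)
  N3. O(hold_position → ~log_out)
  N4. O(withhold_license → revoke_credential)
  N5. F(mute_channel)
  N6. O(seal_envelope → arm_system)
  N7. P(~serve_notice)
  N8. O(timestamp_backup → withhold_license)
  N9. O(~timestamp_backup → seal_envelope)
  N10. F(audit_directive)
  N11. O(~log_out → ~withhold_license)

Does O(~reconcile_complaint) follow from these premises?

Yes

Premises 2 and 3 cover both cases: O(~hold_position → ~log_out) and O(hold_position → ~log_out). Since ~hold_position ∨ hold_position is a tautology, O(~log_out) follows.
With premise 11, O(~log_out → ~withhold_license), the K-axiom yields O(~withhold_license).
Premise 8, O(timestamp_backup → withhold_license), contraposes to O(~withhold_license → ~timestamp_backup); with O(~withhold_license) we get O(~timestamp_backup).
Applying K to premise 9 (O(~timestamp_backup → seal_envelope)) and O(~timestamp_backup) yields O(seal_envelope).
From O(seal_envelope) and premise 6, O(seal_envelope → arm_system), we obtain O(arm_system).
Premise 1, O(reconcile_complaint → ~arm_system), contraposes to O(arm_system → ~reconcile_complaint); with O(arm_system) we get O(~reconcile_complaint).
Premises 4, 5, 7, 10 do not contribute to this derivation.
So O(~reconcile_complaint) follows.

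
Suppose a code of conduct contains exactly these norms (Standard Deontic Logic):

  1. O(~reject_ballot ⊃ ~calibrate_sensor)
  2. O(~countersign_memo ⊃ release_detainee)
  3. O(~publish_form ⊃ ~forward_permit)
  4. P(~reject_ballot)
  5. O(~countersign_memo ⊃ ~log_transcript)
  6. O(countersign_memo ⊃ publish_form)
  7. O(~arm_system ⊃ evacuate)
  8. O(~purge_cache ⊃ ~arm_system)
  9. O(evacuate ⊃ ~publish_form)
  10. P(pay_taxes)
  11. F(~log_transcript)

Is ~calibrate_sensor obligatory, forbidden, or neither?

Neither

Premise 1 is O(~reject_ballot ⊃ ~calibrate_sensor), but O(~reject_ballot) is not derivable from the premises (the permission P(~reject_ballot) asserts only ~O(reject_ballot), not O(~reject_ballot)), so it does not yield O(~calibrate_sensor).
No premise or chain of K-axiom applications forces O(~calibrate_sensor), and none forces O(calibrate_sensor). So ~calibrate_sensor is neither obligatory nor forbidden under these norms.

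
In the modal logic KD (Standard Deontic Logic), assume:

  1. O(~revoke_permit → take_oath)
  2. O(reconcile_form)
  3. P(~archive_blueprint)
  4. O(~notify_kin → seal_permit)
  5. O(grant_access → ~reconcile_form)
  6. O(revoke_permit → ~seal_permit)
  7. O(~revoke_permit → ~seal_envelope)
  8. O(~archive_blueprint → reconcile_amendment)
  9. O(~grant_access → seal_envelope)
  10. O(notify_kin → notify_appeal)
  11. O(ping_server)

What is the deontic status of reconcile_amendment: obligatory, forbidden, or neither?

Premise 8 is O(~archive_blueprint → reconcile_amendment), but O(~archive_blueprint) is not derivable from the premises (the permission P(~archive_blueprint) asserts only ~O(archive_blueprint), not O(~archive_blueprint)), so it does not yield O(reconcile_amendment).
No premise or chain of K-axiom applications forces O(reconcile_amendment), and none forces O(~reconcile_amendment). So reconcile_amendment is neither obligatory nor forbidden under these norms.

Neither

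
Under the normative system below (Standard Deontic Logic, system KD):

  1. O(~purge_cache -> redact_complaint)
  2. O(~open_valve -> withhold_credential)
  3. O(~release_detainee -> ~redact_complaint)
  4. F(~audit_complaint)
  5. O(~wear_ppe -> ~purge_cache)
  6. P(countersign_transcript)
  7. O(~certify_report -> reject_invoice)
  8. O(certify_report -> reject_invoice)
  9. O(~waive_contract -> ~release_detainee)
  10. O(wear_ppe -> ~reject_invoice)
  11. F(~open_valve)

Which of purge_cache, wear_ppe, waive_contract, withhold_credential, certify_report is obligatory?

By case analysis on certify_report: premise 8 gives O(certify_report -> reject_invoice) and premise 7 gives O(~certify_report -> reject_invoice), so O(reject_invoice) either way.
Premise 10, O(wear_ppe -> ~reject_invoice), contraposes to O(reject_invoice -> ~wear_ppe); with O(reject_invoice) we get O(~wear_ppe).
With premise 5, O(~wear_ppe -> ~purge_cache), the K-axiom yields O(~purge_cache).
Applying K to premise 1 (O(~purge_cache -> redact_complaint)) and O(~purge_cache) yields O(redact_complaint).
Premise 3, O(~release_detainee -> ~redact_complaint), contraposes to O(redact_complaint -> release_detainee); with O(redact_complaint) we get O(release_detainee).
Premise 9 is O(~waive_contract -> ~release_detainee); contrapositively O(release_detainee -> waive_contract). Since O(release_detainee) holds, K gives O(waive_contract).
So O(waive_contract) holds — waive_contract is obligatory. None of the other listed options is made obligatory by any chain of premises.

waive_contract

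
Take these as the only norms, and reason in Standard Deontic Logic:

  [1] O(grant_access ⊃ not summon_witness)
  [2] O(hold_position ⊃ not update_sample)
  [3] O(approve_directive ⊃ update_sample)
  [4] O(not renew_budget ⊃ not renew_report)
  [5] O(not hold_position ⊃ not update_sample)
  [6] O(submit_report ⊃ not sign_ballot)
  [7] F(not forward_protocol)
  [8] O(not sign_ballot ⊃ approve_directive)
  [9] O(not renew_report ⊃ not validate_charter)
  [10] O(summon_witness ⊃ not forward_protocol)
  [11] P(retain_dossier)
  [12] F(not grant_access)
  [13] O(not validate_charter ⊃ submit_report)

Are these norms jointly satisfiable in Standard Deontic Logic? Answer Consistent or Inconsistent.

Consistent

Premise 10 is O(summon_witness ⊃ not forward_protocol), but O(summon_witness) is not derivable from the premises, so it does not yield O(not forward_protocol).
So O(not forward_protocol) is not derivable, and the apparent clash with O(forward_protocol) does not arise.
A world satisfying every obligation exists (e.g. approve_directive=false, forward_protocol=true, grant_access=true, hold_position=false, renew_budget=true, renew_report=true, retain_dossier=false, sign_ballot=true, submit_report=false, summon_witness=false, update_sample=false, validate_charter=true); no atom is both obligatory and forbidden, so the set is consistent.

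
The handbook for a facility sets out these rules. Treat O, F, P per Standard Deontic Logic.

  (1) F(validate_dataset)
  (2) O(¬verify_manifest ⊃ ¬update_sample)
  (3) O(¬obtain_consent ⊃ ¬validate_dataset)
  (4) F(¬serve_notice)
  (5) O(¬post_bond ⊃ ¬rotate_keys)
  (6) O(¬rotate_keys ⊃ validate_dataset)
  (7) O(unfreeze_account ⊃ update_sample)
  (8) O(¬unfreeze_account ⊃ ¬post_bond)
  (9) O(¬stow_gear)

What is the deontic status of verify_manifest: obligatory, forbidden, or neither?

Obligatory

Premise 1, F(validate_dataset), is equivalent to O(¬validate_dataset).
The contrapositive of premise 6 (O(¬rotate_keys ⊃ validate_dataset)) is O(¬validate_dataset ⊃ rotate_keys), and O(¬validate_dataset) is already established, so O(rotate_keys).
Premise 5 is O(¬post_bond ⊃ ¬rotate_keys); contrapositively O(rotate_keys ⊃ post_bond). Since O(rotate_keys) holds, K gives O(post_bond).
The contrapositive of premise 8 (O(¬unfreeze_account ⊃ ¬post_bond)) is O(post_bond ⊃ unfreeze_account), and O(post_bond) is already established, so O(unfreeze_account).
Applying K to premise 7 (O(unfreeze_account ⊃ update_sample)) and O(unfreeze_account) yields O(update_sample).
Premise 2 is O(¬verify_manifest ⊃ ¬update_sample); contrapositively O(update_sample ⊃ verify_manifest). Since O(update_sample) holds, K gives O(verify_manifest).
Premises 3, 4, 9 do not contribute to this derivation.
Hence verify_manifest is obligatory.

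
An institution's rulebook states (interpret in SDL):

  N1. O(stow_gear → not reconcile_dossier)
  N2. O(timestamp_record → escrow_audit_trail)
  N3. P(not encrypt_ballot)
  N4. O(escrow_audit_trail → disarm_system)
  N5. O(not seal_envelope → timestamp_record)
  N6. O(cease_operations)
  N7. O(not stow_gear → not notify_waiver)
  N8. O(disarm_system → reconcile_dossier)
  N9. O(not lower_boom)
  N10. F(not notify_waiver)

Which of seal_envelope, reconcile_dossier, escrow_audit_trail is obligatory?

F(not notify_waiver) at premise 10 means O(notify_waiver).
Premise 7, O(not stow_gear → not notify_waiver), contraposes to O(notify_waiver → stow_gear); with O(notify_waiver) we get O(stow_gear).
With premise 1, O(stow_gear → not reconcile_dossier), the K-axiom yields O(not reconcile_dossier).
The contrapositive of premise 8 (O(disarm_system → reconcile_dossier)) is O(not reconcile_dossier → not disarm_system), and O(not reconcile_dossier) is already established, so O(not disarm_system).
Premise 4, O(escrow_audit_trail → disarm_system), contraposes to O(not disarm_system → not escrow_audit_trail); with O(not disarm_system) we get O(not escrow_audit_trail).
Premise 2, O(timestamp_record → escrow_audit_trail), contraposes to O(not escrow_audit_trail → not timestamp_record); with O(not escrow_audit_trail) we get O(not timestamp_record).
Premise 5 is O(not seal_envelope → timestamp_record); contrapositively O(not timestamp_record → seal_envelope). Since O(not timestamp_record) holds, K gives O(seal_envelope).
So O(seal_envelope) holds — seal_envelope is obligatory. None of the other listed options is made obligatory by any chain of premises.

seal_envelope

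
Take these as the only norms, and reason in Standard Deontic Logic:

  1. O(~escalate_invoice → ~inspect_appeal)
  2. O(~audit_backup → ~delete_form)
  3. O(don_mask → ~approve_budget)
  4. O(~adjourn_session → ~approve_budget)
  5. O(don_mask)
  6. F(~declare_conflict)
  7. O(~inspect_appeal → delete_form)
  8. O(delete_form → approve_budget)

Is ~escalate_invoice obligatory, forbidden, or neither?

Forbidden

Premise 5 gives O(don_mask).
From O(don_mask) and premise 3, O(don_mask → ~approve_budget), we obtain O(~approve_budget).
Premise 8 is O(delete_form → approve_budget); contrapositively O(~approve_budget → ~delete_form). Since O(~approve_budget) holds, K gives O(~delete_form).
Premise 7 is O(~inspect_appeal → delete_form); contrapositively O(~delete_form → inspect_appeal). Since O(~delete_form) holds, K gives O(inspect_appeal).
The contrapositive of premise 1 (O(~escalate_invoice → ~inspect_appeal)) is O(inspect_appeal → escalate_invoice), and O(inspect_appeal) is already established, so O(escalate_invoice).
Premises 2, 4, 6 do not contribute to this derivation.
Thus O(escalate_invoice), which is F(~escalate_invoice): ~escalate_invoice is forbidden.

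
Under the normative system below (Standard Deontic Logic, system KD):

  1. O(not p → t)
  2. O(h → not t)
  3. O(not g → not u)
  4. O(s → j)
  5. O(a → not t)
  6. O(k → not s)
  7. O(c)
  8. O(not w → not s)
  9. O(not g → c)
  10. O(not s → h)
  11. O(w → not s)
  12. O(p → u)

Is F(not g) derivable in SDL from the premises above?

Premises 11 and 8 cover both cases: O(w → not s) and O(not w → not s). Since w ∨ not w is a tautology, O(not s) follows.
Applying K to premise 10 (O(not s → h)) and O(not s) yields O(h).
Applying K to premise 2 (O(h → not t)) and O(h) yields O(not t).
Premise 1 is O(not p → t); contrapositively O(not t → p). Since O(not t) holds, K gives O(p).
Applying K to premise 12 (O(p → u)) and O(p) yields O(u).
Premise 3 is O(not g → not u); contrapositively O(u → g). Since O(u) holds, K gives O(g).
Premises 4, 5, 6, 7, 9 do not contribute to this derivation.
So O(g) holds, i.e. F(not g). The claim follows.

Yes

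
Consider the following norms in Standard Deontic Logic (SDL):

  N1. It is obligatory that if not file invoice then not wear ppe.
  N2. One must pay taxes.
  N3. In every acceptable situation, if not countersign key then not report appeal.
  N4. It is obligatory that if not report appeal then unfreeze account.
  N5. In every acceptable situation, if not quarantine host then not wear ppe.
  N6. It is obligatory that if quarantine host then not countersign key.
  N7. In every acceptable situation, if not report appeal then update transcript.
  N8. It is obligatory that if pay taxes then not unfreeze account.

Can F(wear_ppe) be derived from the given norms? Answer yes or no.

Premise 2 states O(pay_taxes) outright.
Applying K to premise 8 (O(pay_taxes → ¬unfreeze_account)) and O(pay_taxes) yields O(¬unfreeze_account).
Premise 4 is O(¬report_appeal → unfreeze_account); contrapositively O(¬unfreeze_account → report_appeal). Since O(¬unfreeze_account) holds, K gives O(report_appeal).
The contrapositive of premise 3 (O(¬countersign_key → ¬report_appeal)) is O(report_appeal → countersign_key), and O(report_appeal) is already established, so O(countersign_key).
Premise 6, O(quarantine_host → ¬countersign_key), contraposes to O(countersign_key → ¬quarantine_host); with O(countersign_key) we get O(¬quarantine_host).
With premise 5, O(¬quarantine_host → ¬wear_ppe), the K-axiom yields O(¬wear_ppe).
Premises 1, 7 do not contribute to this derivation.
So O(¬wear_ppe) holds, i.e. F(wear_ppe). The claim follows.

Yes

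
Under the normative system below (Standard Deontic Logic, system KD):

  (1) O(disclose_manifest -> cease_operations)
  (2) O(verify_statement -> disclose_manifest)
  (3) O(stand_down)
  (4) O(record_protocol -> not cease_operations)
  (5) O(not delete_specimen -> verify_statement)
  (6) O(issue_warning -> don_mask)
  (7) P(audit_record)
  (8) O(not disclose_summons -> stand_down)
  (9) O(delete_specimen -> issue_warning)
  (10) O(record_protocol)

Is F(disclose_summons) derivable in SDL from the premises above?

Premise 8 is O(not disclose_summons -> stand_down); even if O(stand_down) held, inferring O(not disclose_summons) would be affirming the consequent — invalid.
No other premise forces O(not disclose_summons). An ideal world satisfying every premise can still have disclose_summons true, so F(disclose_summons) is not derivable.

No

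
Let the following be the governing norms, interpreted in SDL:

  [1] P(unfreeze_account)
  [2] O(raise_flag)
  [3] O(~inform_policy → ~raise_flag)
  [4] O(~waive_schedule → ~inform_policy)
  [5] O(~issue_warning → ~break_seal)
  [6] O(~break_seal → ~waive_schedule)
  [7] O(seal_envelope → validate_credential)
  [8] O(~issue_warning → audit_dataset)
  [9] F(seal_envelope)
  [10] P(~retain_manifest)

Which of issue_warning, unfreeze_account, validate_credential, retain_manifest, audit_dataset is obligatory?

Premise 2 states O(raise_flag) outright.
Premise 3, O(~inform_policy → ~raise_flag), contraposes to O(raise_flag → inform_policy); with O(raise_flag) we get O(inform_policy).
Premise 4, O(~waive_schedule → ~inform_policy), contraposes to O(inform_policy → waive_schedule); with O(inform_policy) we get O(waive_schedule).
The contrapositive of premise 6 (O(~break_seal → ~waive_schedule)) is O(waive_schedule → break_seal), and O(waive_schedule) is already established, so O(break_seal).
The contrapositive of premise 5 (O(~issue_warning → ~break_seal)) is O(break_seal → issue_warning), and O(break_seal) is already established, so O(issue_warning).
So O(issue_warning) holds — issue_warning is obligatory. None of the other listed options is made obligatory by any chain of premises.

issue_warning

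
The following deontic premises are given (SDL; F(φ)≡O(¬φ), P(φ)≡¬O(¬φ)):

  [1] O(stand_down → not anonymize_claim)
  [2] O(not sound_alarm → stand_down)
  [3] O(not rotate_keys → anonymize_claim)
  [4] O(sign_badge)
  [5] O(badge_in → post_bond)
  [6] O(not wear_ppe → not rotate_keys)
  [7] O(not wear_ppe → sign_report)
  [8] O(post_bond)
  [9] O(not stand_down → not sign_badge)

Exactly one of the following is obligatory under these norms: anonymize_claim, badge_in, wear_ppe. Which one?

wear_ppe

From premise 4 we have O(sign_badge).
The contrapositive of premise 9 (O(not stand_down → not sign_badge)) is O(sign_badge → stand_down), and O(sign_badge) is already established, so O(stand_down).
Premise 1 is O(stand_down → not anonymize_claim); since O(stand_down), deontic closure gives O(not anonymize_claim).
Premise 3, O(not rotate_keys → anonymize_claim), contraposes to O(not anonymize_claim → rotate_keys); with O(not anonymize_claim) we get O(rotate_keys).
Premise 6 is O(not wear_ppe → not rotate_keys); contrapositively O(rotate_keys → wear_ppe). Since O(rotate_keys) holds, K gives O(wear_ppe).
So O(wear_ppe) holds — wear_ppe is obligatory. None of the other listed options is made obligatory by any chain of premises.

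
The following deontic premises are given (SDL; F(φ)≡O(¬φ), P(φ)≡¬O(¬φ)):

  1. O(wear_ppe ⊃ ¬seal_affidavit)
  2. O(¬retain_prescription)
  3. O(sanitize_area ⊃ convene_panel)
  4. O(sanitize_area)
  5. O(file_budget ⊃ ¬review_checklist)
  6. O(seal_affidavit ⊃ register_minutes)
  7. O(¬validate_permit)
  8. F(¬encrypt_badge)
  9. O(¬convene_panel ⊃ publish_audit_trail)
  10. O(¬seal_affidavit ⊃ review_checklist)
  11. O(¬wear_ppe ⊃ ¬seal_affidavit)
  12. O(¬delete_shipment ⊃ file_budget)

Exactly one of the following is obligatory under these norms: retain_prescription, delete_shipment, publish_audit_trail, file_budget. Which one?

delete_shipment

By case analysis on wear_ppe: premise 1 gives O(wear_ppe ⊃ ¬seal_affidavit) and premise 11 gives O(¬wear_ppe ⊃ ¬seal_affidavit), so O(¬seal_affidavit) either way.
Premise 10 is O(¬seal_affidavit ⊃ review_checklist); since O(¬seal_affidavit), deontic closure gives O(review_checklist).
Premise 5 is O(file_budget ⊃ ¬review_checklist); contrapositively O(review_checklist ⊃ ¬file_budget). Since O(review_checklist) holds, K gives O(¬file_budget).
The contrapositive of premise 12 (O(¬delete_shipment ⊃ file_budget)) is O(¬file_budget ⊃ delete_shipment), and O(¬file_budget) is already established, so O(delete_shipment).
So O(delete_shipment) holds — delete_shipment is obligatory. None of the other listed options is made obligatory by any chain of premises.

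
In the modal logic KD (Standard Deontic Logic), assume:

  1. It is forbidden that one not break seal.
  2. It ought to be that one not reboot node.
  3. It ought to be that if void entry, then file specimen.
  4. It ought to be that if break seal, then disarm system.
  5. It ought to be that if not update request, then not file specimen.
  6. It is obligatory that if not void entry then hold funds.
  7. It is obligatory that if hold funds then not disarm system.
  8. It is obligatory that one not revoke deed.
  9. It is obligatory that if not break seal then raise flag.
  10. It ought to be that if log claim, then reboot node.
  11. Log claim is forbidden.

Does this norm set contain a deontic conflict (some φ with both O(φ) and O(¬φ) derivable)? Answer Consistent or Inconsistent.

Consistent

Premise 10 is O(log_claim → reboot_node), but O(log_claim) is not derivable from the premises, so it does not yield O(reboot_node).
So O(reboot_node) is not derivable, and the apparent clash with O(¬reboot_node) does not arise.
A world satisfying every obligation exists (e.g. break_seal=true, disarm_system=true, file_specimen=true, hold_funds=false, log_claim=false, raise_flag=false, reboot_node=false, revoke_deed=false, update_request=true, void_entry=true); no atom is both obligatory and forbidden, so the set is consistent.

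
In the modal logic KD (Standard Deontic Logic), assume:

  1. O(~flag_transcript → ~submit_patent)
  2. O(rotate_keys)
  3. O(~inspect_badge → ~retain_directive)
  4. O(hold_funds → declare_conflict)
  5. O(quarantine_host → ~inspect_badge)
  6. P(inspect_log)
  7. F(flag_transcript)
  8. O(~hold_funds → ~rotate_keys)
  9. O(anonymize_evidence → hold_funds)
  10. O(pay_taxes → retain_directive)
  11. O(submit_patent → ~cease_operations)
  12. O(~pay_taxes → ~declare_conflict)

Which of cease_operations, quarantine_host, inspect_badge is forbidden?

Premise 2 states O(rotate_keys) outright.
Premise 8, O(~hold_funds → ~rotate_keys), contraposes to O(rotate_keys → hold_funds); with O(rotate_keys) we get O(hold_funds).
Premise 4 is O(hold_funds → declare_conflict); since O(hold_funds), deontic closure gives O(declare_conflict).
The contrapositive of premise 12 (O(~pay_taxes → ~declare_conflict)) is O(declare_conflict → pay_taxes), and O(declare_conflict) is already established, so O(pay_taxes).
From O(pay_taxes) and premise 10, O(pay_taxes → retain_directive), we obtain O(retain_directive).
Premise 3, O(~inspect_badge → ~retain_directive), contraposes to O(retain_directive → inspect_badge); with O(retain_directive) we get O(inspect_badge).
Premise 5 is O(quarantine_host → ~inspect_badge); contrapositively O(inspect_badge → ~quarantine_host). Since O(inspect_badge) holds, K gives O(~quarantine_host).
So O(~quarantine_host) holds, i.e. quarantine_host is forbidden. None of the other listed options is forbidden under the premises.

quarantine_host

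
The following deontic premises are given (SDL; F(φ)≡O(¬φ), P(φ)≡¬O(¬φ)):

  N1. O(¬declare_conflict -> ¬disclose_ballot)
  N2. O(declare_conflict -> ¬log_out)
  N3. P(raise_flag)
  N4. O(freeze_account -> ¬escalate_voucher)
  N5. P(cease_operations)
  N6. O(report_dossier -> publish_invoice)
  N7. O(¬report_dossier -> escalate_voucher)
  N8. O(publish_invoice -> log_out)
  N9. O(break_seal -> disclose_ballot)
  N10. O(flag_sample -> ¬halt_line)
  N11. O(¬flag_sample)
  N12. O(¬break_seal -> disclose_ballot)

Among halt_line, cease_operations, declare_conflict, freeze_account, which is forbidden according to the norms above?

freeze_account

Premises 9 and 12 cover both cases: O(break_seal -> disclose_ballot) and O(¬break_seal -> disclose_ballot). Since break_seal ∨ ¬break_seal is a tautology, O(disclose_ballot) follows.
Premise 1, O(¬declare_conflict -> ¬disclose_ballot), contraposes to O(disclose_ballot -> declare_conflict); with O(disclose_ballot) we get O(declare_conflict).
Applying K to premise 2 (O(declare_conflict -> ¬log_out)) and O(declare_conflict) yields O(¬log_out).
Premise 8 is O(publish_invoice -> log_out); contrapositively O(¬log_out -> ¬publish_invoice). Since O(¬log_out) holds, K gives O(¬publish_invoice).
Premise 6 is O(report_dossier -> publish_invoice); contrapositively O(¬publish_invoice -> ¬report_dossier). Since O(¬publish_invoice) holds, K gives O(¬report_dossier).
From O(¬report_dossier) and premise 7, O(¬report_dossier -> escalate_voucher), we obtain O(escalate_voucher).
Premise 4 is O(freeze_account -> ¬escalate_voucher); contrapositively O(escalate_voucher -> ¬freeze_account). Since O(escalate_voucher) holds, K gives O(¬freeze_account).
So O(¬freeze_account) holds, i.e. freeze_account is forbidden. None of the other listed options is forbidden under the premises.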